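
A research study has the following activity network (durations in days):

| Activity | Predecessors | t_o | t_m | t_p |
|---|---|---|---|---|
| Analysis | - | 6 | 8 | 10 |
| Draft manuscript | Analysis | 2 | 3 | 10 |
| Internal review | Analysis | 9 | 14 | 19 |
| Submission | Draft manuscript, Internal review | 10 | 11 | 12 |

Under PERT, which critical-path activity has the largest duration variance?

te_Analysis = (6 + 4·8 + 10)/6 = 48/6 = 8; σ²_Analysis = ((10−6)/6)² = 0.444
te_Draft manuscript = (2 + 4·3 + 10)/6 = 24/6 = 4; σ²_Draft manuscript = ((10−2)/6)² = 1.778
te_Internal review = (9 + 4·14 + 19)/6 = 84/6 = 14; σ²_Internal review = ((19−9)/6)² = 2.778
te_Submission = (10 + 4·11 + 12)/6 = 66/6 = 11; σ²_Submission = ((12−10)/6)² = 0.111

Forward pass:
ES_Analysis = 0; EF_Analysis = 8
ES_Draft manuscript = 8; EF_Draft manuscript = 8+4 = 12
ES_Internal review = 8; EF_Internal review = 8+14 = 22
ES_Submission = max(EF_Draft manuscript=12, EF_Internal review=22) = 22; EF_Submission = 22+11 = 33
Expected project duration μ = 33 days. Critical path: Analysis → Internal review → Submission.

Variances on critical path: σ²_Analysis=0.444, σ²_Internal review=2.778, σ²_Submission=0.111.
Largest is σ²_Internal review = 2.778.

Internal review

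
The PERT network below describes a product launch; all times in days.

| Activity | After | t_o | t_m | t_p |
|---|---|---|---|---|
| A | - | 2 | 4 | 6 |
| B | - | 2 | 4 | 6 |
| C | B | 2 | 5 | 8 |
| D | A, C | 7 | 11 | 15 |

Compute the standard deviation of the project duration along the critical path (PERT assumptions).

1.80 days

te_A = (2 + 4·4 + 6)/6 = 24/6 = 4; σ²_A = ((6−2)/6)² = 0.444
te_B = (2 + 4·4 + 6)/6 = 24/6 = 4; σ²_B = ((6−2)/6)² = 0.444
te_C = (2 + 4·5 + 8)/6 = 30/6 = 5; σ²_C = ((8−2)/6)² = 1.000
te_D = (7 + 4·11 + 15)/6 = 66/6 = 11; σ²_D = ((15−7)/6)² = 1.778

Forward pass:
ES_A = 0; EF_A = 4
ES_B = 0; EF_B = 4
ES_C = 4; EF_C = 4+5 = 9
ES_D = max(EF_A=4, EF_C=9) = 9; EF_D = 9+11 = 20
Expected project duration μ = 20 days. Critical path: B → C → D.

Variance along critical path = 0.444 + 1.000 + 1.778 = 3.222
σ = √3.222 = 1.795 days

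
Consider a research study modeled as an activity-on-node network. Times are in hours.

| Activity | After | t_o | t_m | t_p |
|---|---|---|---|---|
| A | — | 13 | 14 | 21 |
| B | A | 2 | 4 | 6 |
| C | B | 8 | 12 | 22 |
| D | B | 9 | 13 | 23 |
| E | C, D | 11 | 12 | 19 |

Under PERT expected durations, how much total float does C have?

te_A = (13 + 4·14 + 21)/6 = 90/6 = 15
te_B = (2 + 4·4 + 6)/6 = 24/6 = 4
te_C = (8 + 4·12 + 22)/6 = 78/6 = 13
te_D = (9 + 4·13 + 23)/6 = 84/6 = 14
te_E = (11 + 4·12 + 19)/6 = 78/6 = 13

Forward pass:
ES_A = 0; EF_A = 15
ES_B = 15; EF_B = 15+4 = 19
ES_C = 19; EF_C = 19+13 = 32
ES_D = 19; EF_D = 19+14 = 33
ES_E = max(EF_C=32, EF_D=33) = 33; EF_E = 33+13 = 46
Expected project duration μ = 46 hours. Critical path: A → B → D → E.

Backward pass:
LF_E = 46; LS_E = 46−13 = 33
LF_D = LS_E = 33; LS_D = 33−14 = 19
LF_C = LS_E = 33; LS_C = 33−13 = 20
LF_B = min(LS_C=20, LS_D=19) = 19; LS_B = 19−4 = 15
LF_A = LS_B = 15; LS_A = 15−15 = 0
Slack_C = LS_C − ES_C = 20 − 19 = 1

1 hours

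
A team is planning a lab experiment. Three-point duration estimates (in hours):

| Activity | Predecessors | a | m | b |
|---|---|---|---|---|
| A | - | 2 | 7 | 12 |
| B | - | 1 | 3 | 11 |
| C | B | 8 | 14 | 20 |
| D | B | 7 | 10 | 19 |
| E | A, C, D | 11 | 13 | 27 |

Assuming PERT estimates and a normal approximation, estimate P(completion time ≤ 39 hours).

0.946

te_A = (2 + 4·7 + 12)/6 = 42/6 = 7; σ²_A = ((12−2)/6)² = 2.778
te_B = (1 + 4·3 + 11)/6 = 24/6 = 4; σ²_B = ((11−1)/6)² = 2.778
te_C = (8 + 4·14 + 20)/6 = 84/6 = 14; σ²_C = ((20−8)/6)² = 4.000
te_D = (7 + 4·10 + 19)/6 = 66/6 = 11; σ²_D = ((19−7)/6)² = 4.000
te_E = (11 + 4·13 + 27)/6 = 90/6 = 15; σ²_E = ((27−11)/6)² = 7.111

Forward pass:
ES_A = 0; EF_A = 7
ES_B = 0; EF_B = 4
ES_C = 4; EF_C = 4+14 = 18
ES_D = 4; EF_D = 4+11 = 15
ES_E = max(EF_A=7, EF_C=18, EF_D=15) = 18; EF_E = 18+15 = 33
Expected project duration μ = 33 hours. Critical path: B → C → E.

Variance along critical path = 2.778 + 4.000 + 7.111 = 13.889; σ = √13.889 = 3.727 hours.
Z = (39 − 33) / 3.727 = 1.610
P(T ≤ 39) = Φ(1.610) ≈ 0.946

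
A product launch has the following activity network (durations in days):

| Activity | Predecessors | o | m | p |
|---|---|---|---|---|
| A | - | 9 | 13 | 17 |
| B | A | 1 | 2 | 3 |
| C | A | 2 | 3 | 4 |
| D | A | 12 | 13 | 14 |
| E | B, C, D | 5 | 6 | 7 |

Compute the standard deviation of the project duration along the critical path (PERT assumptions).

1.41 days

te_A = (9 + 4·13 + 17)/6 = 78/6 = 13; σ²_A = ((17−9)/6)² = 1.778
te_B = (1 + 4·2 + 3)/6 = 12/6 = 2; σ²_B = ((3−1)/6)² = 0.111
te_C = (2 + 4·3 + 4)/6 = 18/6 = 3; σ²_C = ((4−2)/6)² = 0.111
te_D = (12 + 4·13 + 14)/6 = 78/6 = 13; σ²_D = ((14−12)/6)² = 0.111
te_E = (5 + 4·6 + 7)/6 = 36/6 = 6; σ²_E = ((7−5)/6)² = 0.111

Forward pass:
ES_A = 0; EF_A = 13
ES_B = 13; EF_B = 13+2 = 15
ES_C = 13; EF_C = 13+3 = 16
ES_D = 13; EF_D = 13+13 = 26
ES_E = max(EF_B=15, EF_C=16, EF_D=26) = 26; EF_E = 26+6 = 32
Expected project duration μ = 32 days. Critical path: A → D → E.

Variance along critical path = 1.778 + 0.111 + 0.111 = 2.000
σ = √2.000 = 1.414 days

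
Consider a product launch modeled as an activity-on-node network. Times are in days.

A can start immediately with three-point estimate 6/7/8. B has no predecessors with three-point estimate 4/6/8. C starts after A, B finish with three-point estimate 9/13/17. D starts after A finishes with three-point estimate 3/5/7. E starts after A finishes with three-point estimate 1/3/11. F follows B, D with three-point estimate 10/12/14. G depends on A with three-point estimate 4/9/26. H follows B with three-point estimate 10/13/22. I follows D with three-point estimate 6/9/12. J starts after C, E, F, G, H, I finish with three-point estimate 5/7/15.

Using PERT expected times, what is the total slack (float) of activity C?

te_A = (6 + 4·7 + 8)/6 = 42/6 = 7
te_B = (4 + 4·6 + 8)/6 = 36/6 = 6
te_C = (9 + 4·13 + 17)/6 = 78/6 = 13
te_D = (3 + 4·5 + 7)/6 = 30/6 = 5
te_E = (1 + 4·3 + 11)/6 = 24/6 = 4
te_F = (10 + 4·12 + 14)/6 = 72/6 = 12
te_G = (4 + 4·9 + 26)/6 = 66/6 = 11
te_H = (10 + 4·13 + 22)/6 = 84/6 = 14
te_I = (6 + 4·9 + 12)/6 = 54/6 = 9
te_J = (5 + 4·7 + 15)/6 = 48/6 = 8

Forward pass:
ES_A = 0; EF_A = 7
ES_B = 0; EF_B = 6
ES_C = max(EF_A=7, EF_B=6) = 7; EF_C = 7+13 = 20
ES_D = 7; EF_D = 7+5 = 12
ES_E = 7; EF_E = 7+4 = 11
ES_F = max(EF_B=6, EF_D=12) = 12; EF_F = 12+12 = 24
ES_G = 7; EF_G = 7+11 = 18
ES_H = 6; EF_H = 6+14 = 20
ES_I = 12; EF_I = 12+9 = 21
ES_J = max(EF_C=20, EF_E=11, EF_F=24, EF_G=18, EF_H=20, EF_I=21) = 24; EF_J = 24+8 = 32
Expected project duration μ = 32 days. Critical path: A → D → F → J.

Backward pass:
LF_J = 32; LS_J = 32−8 = 24
LF_I = LS_J = 24; LS_I = 24−9 = 15
LF_H = LS_J = 24; LS_H = 24−14 = 10
LF_G = LS_J = 24; LS_G = 24−11 = 13
LF_F = LS_J = 24; LS_F = 24−12 = 12
LF_E = LS_J = 24; LS_E = 24−4 = 20
LF_D = min(LS_F=12, LS_I=15) = 12; LS_D = 12−5 = 7
LF_C = LS_J = 24; LS_C = 24−13 = 11
LF_B = min(LS_C=11, LS_F=12, LS_H=10) = 10; LS_B = 10−6 = 4
LF_A = min(LS_C=11, LS_D=7, LS_E=20, LS_G=13) = 7; LS_A = 7−7 = 0
Slack_C = LS_C − ES_C = 11 − 7 = 4

4 days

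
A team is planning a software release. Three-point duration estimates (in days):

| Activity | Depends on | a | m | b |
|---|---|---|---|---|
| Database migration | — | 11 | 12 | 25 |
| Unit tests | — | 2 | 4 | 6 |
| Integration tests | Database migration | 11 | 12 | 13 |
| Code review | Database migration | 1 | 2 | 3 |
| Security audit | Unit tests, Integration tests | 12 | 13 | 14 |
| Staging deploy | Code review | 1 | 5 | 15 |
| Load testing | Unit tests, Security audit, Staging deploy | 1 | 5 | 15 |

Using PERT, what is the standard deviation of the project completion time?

te_Database migration = (11 + 4·12 + 25)/6 = 84/6 = 14; σ²_Database migration = ((25−11)/6)² = 5.444
te_Unit tests = (2 + 4·4 + 6)/6 = 24/6 = 4; σ²_Unit tests = ((6−2)/6)² = 0.444
te_Integration tests = (11 + 4·12 + 13)/6 = 72/6 = 12; σ²_Integration tests = ((13−11)/6)² = 0.111
te_Code review = (1 + 4·2 + 3)/6 = 12/6 = 2; σ²_Code review = ((3−1)/6)² = 0.111
te_Security audit = (12 + 4·13 + 14)/6 = 78/6 = 13; σ²_Security audit = ((14−12)/6)² = 0.111
te_Staging deploy = (1 + 4·5 + 15)/6 = 36/6 = 6; σ²_Staging deploy = ((15−1)/6)² = 5.444
te_Load testing = (1 + 4·5 + 15)/6 = 36/6 = 6; σ²_Load testing = ((15−1)/6)² = 5.444

Forward pass:
ES_Database migration = 0; EF_Database migration = 14
ES_Unit tests = 0; EF_Unit tests = 4
ES_Integration tests = 14; EF_Integration tests = 14+12 = 26
ES_Code review = 14; EF_Code review = 14+2 = 16
ES_Security audit = max(EF_Unit tests=4, EF_Integration tests=26) = 26; EF_Security audit = 26+13 = 39
ES_Staging deploy = 16; EF_Staging deploy = 16+6 = 22
ES_Load testing = max(EF_Unit tests=4, EF_Security audit=39, EF_Staging deploy=22) = 39; EF_Load testing = 39+6 = 45
Expected project duration μ = 45 days. Critical path: Database migration → Integration tests → Security audit → Load testing.

Variance along critical path = 5.444 + 0.111 + 0.111 + 5.444 = 11.111
σ = √11.111 = 3.333 days

3.33 days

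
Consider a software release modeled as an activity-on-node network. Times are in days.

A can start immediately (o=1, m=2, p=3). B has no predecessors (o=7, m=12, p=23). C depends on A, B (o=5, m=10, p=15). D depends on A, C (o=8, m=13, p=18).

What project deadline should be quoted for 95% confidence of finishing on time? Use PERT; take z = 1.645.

te_A = (1 + 4·2 + 3)/6 = 12/6 = 2; σ²_A = ((3−1)/6)² = 0.111
te_B = (7 + 4·12 + 23)/6 = 78/6 = 13; σ²_B = ((23−7)/6)² = 7.111
te_C = (5 + 4·10 + 15)/6 = 60/6 = 10; σ²_C = ((15−5)/6)² = 2.778
te_D = (8 + 4·13 + 18)/6 = 78/6 = 13; σ²_D = ((18−8)/6)² = 2.778

Forward pass:
ES_A = 0; EF_A = 2
ES_B = 0; EF_B = 13
ES_C = max(EF_A=2, EF_B=13) = 13; EF_C = 13+10 = 23
ES_D = max(EF_A=2, EF_C=23) = 23; EF_D = 23+13 = 36
Expected project duration μ = 36 days. Critical path: B → C → D.

Variance along critical path = 7.111 + 2.778 + 2.778 = 12.667; σ = 3.559 days.
D = μ + z·σ = 36 + 1.645·3.559 = 41.9 days

41.9 days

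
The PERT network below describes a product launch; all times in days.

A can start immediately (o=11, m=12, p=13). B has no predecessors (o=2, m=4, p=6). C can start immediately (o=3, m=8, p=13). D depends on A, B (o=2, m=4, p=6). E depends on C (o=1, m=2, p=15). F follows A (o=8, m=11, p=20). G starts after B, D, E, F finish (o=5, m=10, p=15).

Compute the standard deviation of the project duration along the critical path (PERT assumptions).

2.62 days

te_A = (11 + 4·12 + 13)/6 = 72/6 = 12; σ²_A = ((13−11)/6)² = 0.111
te_B = (2 + 4·4 + 6)/6 = 24/6 = 4; σ²_B = ((6−2)/6)² = 0.444
te_C = (3 + 4·8 + 13)/6 = 48/6 = 8; σ²_C = ((13−3)/6)² = 2.778
te_D = (2 + 4·4 + 6)/6 = 24/6 = 4; σ²_D = ((6−2)/6)² = 0.444
te_E = (1 + 4·2 + 15)/6 = 24/6 = 4; σ²_E = ((15−1)/6)² = 5.444
te_F = (8 + 4·11 + 20)/6 = 72/6 = 12; σ²_F = ((20−8)/6)² = 4.000
te_G = (5 + 4·10 + 15)/6 = 60/6 = 10; σ²_G = ((15−5)/6)² = 2.778

Forward pass:
ES_A = 0; EF_A = 12
ES_B = 0; EF_B = 4
ES_C = 0; EF_C = 8
ES_D = max(EF_A=12, EF_B=4) = 12; EF_D = 12+4 = 16
ES_E = 8; EF_E = 8+4 = 12
ES_F = 12; EF_F = 12+12 = 24
ES_G = max(EF_B=4, EF_D=16, EF_E=12, EF_F=24) = 24; EF_G = 24+10 = 34
Expected project duration μ = 34 days. Critical path: A → F → G.

Variance along critical path = 0.111 + 4.000 + 2.778 = 6.889
σ = √6.889 = 2.625 days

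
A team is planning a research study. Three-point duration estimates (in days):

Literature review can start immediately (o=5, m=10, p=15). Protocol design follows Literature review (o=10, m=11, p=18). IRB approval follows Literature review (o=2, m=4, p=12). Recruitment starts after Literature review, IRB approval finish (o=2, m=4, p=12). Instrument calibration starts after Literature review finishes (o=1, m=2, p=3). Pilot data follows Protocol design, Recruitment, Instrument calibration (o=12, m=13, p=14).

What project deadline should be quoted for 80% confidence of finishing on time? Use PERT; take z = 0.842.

36.8 days

te_Literature review = (5 + 4·10 + 15)/6 = 60/6 = 10; σ²_Literature review = ((15−5)/6)² = 2.778
te_Protocol design = (10 + 4·11 + 18)/6 = 72/6 = 12; σ²_Protocol design = ((18−10)/6)² = 1.778
te_IRB approval = (2 + 4·4 + 12)/6 = 30/6 = 5; σ²_IRB approval = ((12−2)/6)² = 2.778
te_Recruitment = (2 + 4·4 + 12)/6 = 30/6 = 5; σ²_Recruitment = ((12−2)/6)² = 2.778
te_Instrument calibration = (1 + 4·2 + 3)/6 = 12/6 = 2; σ²_Instrument calibration = ((3−1)/6)² = 0.111
te_Pilot data = (12 + 4·13 + 14)/6 = 78/6 = 13; σ²_Pilot data = ((14−12)/6)² = 0.111

Forward pass:
ES_Literature review = 0; EF_Literature review = 10
ES_Protocol design = 10; EF_Protocol design = 10+12 = 22
ES_IRB approval = 10; EF_IRB approval = 10+5 = 15
ES_Recruitment = max(EF_Literature review=10, EF_IRB approval=15) = 15; EF_Recruitment = 15+5 = 20
ES_Instrument calibration = 10; EF_Instrument calibration = 10+2 = 12
ES_Pilot data = max(EF_Protocol design=22, EF_Recruitment=20, EF_Instrument calibration=12) = 22; EF_Pilot data = 22+13 = 35
Expected project duration μ = 35 days. Critical path: Literature review → Protocol design → Pilot data.

Variance along critical path = 2.778 + 1.778 + 0.111 = 4.667; σ = 2.160 days.
D = μ + z·σ = 35 + 0.842·2.160 = 36.8 days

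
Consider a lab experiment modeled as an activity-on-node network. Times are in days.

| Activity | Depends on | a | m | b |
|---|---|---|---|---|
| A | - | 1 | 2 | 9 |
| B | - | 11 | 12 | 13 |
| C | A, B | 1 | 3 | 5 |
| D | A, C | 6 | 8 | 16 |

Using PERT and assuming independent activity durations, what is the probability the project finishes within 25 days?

te_A = (1 + 4·2 + 9)/6 = 18/6 = 3; σ²_A = ((9−1)/6)² = 1.778
te_B = (11 + 4·12 + 13)/6 = 72/6 = 12; σ²_B = ((13−11)/6)² = 0.111
te_C = (1 + 4·3 + 5)/6 = 18/6 = 3; σ²_C = ((5−1)/6)² = 0.444
te_D = (6 + 4·8 + 16)/6 = 54/6 = 9; σ²_D = ((16−6)/6)² = 2.778

Forward pass:
ES_A = 0; EF_A = 3
ES_B = 0; EF_B = 12
ES_C = max(EF_A=3, EF_B=12) = 12; EF_C = 12+3 = 15
ES_D = max(EF_A=3, EF_C=15) = 15; EF_D = 15+9 = 24
Expected project duration μ = 24 days. Critical path: B → C → D.

Variance along critical path = 0.111 + 0.444 + 2.778 = 3.333; σ = √3.333 = 1.826 days.
Z = (25 − 24) / 1.826 = 0.548
P(T ≤ 25) = Φ(0.548) ≈ 0.708

0.708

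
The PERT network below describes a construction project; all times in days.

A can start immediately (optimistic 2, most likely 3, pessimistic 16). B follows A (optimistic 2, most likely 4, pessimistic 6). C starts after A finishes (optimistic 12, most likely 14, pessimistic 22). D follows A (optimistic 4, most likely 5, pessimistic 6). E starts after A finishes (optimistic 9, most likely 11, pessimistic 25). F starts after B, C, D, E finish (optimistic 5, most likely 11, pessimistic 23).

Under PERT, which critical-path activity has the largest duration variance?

F

te_A = (2 + 4·3 + 16)/6 = 30/6 = 5; σ²_A = ((16−2)/6)² = 5.444
te_B = (2 + 4·4 + 6)/6 = 24/6 = 4; σ²_B = ((6−2)/6)² = 0.444
te_C = (12 + 4·14 + 22)/6 = 90/6 = 15; σ²_C = ((22−12)/6)² = 2.778
te_D = (4 + 4·5 + 6)/6 = 30/6 = 5; σ²_D = ((6−4)/6)² = 0.111
te_E = (9 + 4·11 + 25)/6 = 78/6 = 13; σ²_E = ((25−9)/6)² = 7.111
te_F = (5 + 4·11 + 23)/6 = 72/6 = 12; σ²_F = ((23−5)/6)² = 9.000

Forward pass:
ES_A = 0; EF_A = 5
ES_B = 5; EF_B = 5+4 = 9
ES_C = 5; EF_C = 5+15 = 20
ES_D = 5; EF_D = 5+5 = 10
ES_E = 5; EF_E = 5+13 = 18
ES_F = max(EF_B=9, EF_C=20, EF_D=10, EF_E=18) = 20; EF_F = 20+12 = 32
Expected project duration μ = 32 days. Critical path: A → C → F.

Variances on critical path: σ²_A=5.444, σ²_C=2.778, σ²_F=9.000.
Largest is σ²_F = 9.000.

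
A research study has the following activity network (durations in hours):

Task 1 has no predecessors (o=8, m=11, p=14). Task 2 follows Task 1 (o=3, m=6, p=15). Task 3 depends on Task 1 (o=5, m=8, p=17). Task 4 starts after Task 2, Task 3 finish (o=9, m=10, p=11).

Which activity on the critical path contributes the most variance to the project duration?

te_Task 1 = (8 + 4·11 + 14)/6 = 66/6 = 11; σ²_Task 1 = ((14−8)/6)² = 1.000
te_Task 2 = (3 + 4·6 + 15)/6 = 42/6 = 7; σ²_Task 2 = ((15−3)/6)² = 4.000
te_Task 3 = (5 + 4·8 + 17)/6 = 54/6 = 9; σ²_Task 3 = ((17−5)/6)² = 4.000
te_Task 4 = (9 + 4·10 + 11)/6 = 60/6 = 10; σ²_Task 4 = ((11−9)/6)² = 0.111

Forward pass:
ES_Task 1 = 0; EF_Task 1 = 11
ES_Task 2 = 11; EF_Task 2 = 11+7 = 18
ES_Task 3 = 11; EF_Task 3 = 11+9 = 20
ES_Task 4 = max(EF_Task 2=18, EF_Task 3=20) = 20; EF_Task 4 = 20+10 = 30
Expected project duration μ = 30 hours. Critical path: Task 1 → Task 3 → Task 4.

Variances on critical path: σ²_Task 1=1.000, σ²_Task 3=4.000, σ²_Task 4=0.111.
Largest is σ²_Task 3 = 4.000.

Task 3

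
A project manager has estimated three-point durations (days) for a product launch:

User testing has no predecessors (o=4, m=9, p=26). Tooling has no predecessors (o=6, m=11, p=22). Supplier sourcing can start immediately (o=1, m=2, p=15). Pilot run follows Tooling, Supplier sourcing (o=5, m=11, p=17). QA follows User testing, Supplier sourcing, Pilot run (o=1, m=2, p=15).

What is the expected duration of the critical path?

27 days

te_User testing = (4 + 4·9 + 26)/6 = 66/6 = 11
te_Tooling = (6 + 4·11 + 22)/6 = 72/6 = 12
te_Supplier sourcing = (1 + 4·2 + 15)/6 = 24/6 = 4
te_Pilot run = (5 + 4·11 + 17)/6 = 66/6 = 11
te_QA = (1 + 4·2 + 15)/6 = 24/6 = 4

Forward pass:
ES_User testing = 0; EF_User testing = 11
ES_Tooling = 0; EF_Tooling = 12
ES_Supplier sourcing = 0; EF_Supplier sourcing = 4
ES_Pilot run = max(EF_Tooling=12, EF_Supplier sourcing=4) = 12; EF_Pilot run = 12+11 = 23
ES_QA = max(EF_User testing=11, EF_Supplier sourcing=4, EF_Pilot run=23) = 23; EF_QA = 23+4 = 27
Expected project duration μ = 27 days. Critical path: Tooling → Pilot run → QA.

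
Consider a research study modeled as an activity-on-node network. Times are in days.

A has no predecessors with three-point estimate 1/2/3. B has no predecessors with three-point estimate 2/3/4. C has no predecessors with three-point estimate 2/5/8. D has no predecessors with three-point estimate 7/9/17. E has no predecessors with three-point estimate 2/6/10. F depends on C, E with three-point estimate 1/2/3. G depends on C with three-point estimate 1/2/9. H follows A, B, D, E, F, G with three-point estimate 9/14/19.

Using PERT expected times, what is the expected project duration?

24 days

te_A = (1 + 4·2 + 3)/6 = 12/6 = 2
te_B = (2 + 4·3 + 4)/6 = 18/6 = 3
te_C = (2 + 4·5 + 8)/6 = 30/6 = 5
te_D = (7 + 4·9 + 17)/6 = 60/6 = 10
te_E = (2 + 4·6 + 10)/6 = 36/6 = 6
te_F = (1 + 4·2 + 3)/6 = 12/6 = 2
te_G = (1 + 4·2 + 9)/6 = 18/6 = 3
te_H = (9 + 4·14 + 19)/6 = 84/6 = 14

Forward pass:
ES_A = 0; EF_A = 2
ES_B = 0; EF_B = 3
ES_C = 0; EF_C = 5
ES_D = 0; EF_D = 10
ES_E = 0; EF_E = 6
ES_F = max(EF_C=5, EF_E=6) = 6; EF_F = 6+2 = 8
ES_G = 5; EF_G = 5+3 = 8
ES_H = max(EF_A=2, EF_B=3, EF_D=10, EF_E=6, EF_F=8, EF_G=8) = 10; EF_H = 10+14 = 24
Expected project duration μ = 24 days. Critical path: D → H.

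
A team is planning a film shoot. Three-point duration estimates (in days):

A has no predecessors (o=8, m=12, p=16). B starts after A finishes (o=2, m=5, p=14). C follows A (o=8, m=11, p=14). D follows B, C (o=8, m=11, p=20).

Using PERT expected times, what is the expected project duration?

35 days

te_A = (8 + 4·12 + 16)/6 = 72/6 = 12
te_B = (2 + 4·5 + 14)/6 = 36/6 = 6
te_C = (8 + 4·11 + 14)/6 = 66/6 = 11
te_D = (8 + 4·11 + 20)/6 = 72/6 = 12

Forward pass:
ES_A = 0; EF_A = 12
ES_B = 12; EF_B = 12+6 = 18
ES_C = 12; EF_C = 12+11 = 23
ES_D = max(EF_B=18, EF_C=23) = 23; EF_D = 23+12 = 35
Expected project duration μ = 35 days. Critical path: A → C → D.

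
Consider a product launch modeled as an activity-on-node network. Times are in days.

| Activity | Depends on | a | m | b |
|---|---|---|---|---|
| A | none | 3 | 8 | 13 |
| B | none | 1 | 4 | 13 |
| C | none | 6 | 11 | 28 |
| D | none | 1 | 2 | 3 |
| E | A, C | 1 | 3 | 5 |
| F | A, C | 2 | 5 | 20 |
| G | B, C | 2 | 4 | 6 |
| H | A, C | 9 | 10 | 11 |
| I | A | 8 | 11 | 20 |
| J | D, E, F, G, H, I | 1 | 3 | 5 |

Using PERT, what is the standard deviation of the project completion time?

3.74 days

te_A = (3 + 4·8 + 13)/6 = 48/6 = 8; σ²_A = ((13−3)/6)² = 2.778
te_B = (1 + 4·4 + 13)/6 = 30/6 = 5; σ²_B = ((13−1)/6)² = 4.000
te_C = (6 + 4·11 + 28)/6 = 78/6 = 13; σ²_C = ((28−6)/6)² = 13.444
te_D = (1 + 4·2 + 3)/6 = 12/6 = 2; σ²_D = ((3−1)/6)² = 0.111
te_E = (1 + 4·3 + 5)/6 = 18/6 = 3; σ²_E = ((5−1)/6)² = 0.444
te_F = (2 + 4·5 + 20)/6 = 42/6 = 7; σ²_F = ((20−2)/6)² = 9.000
te_G = (2 + 4·4 + 6)/6 = 24/6 = 4; σ²_G = ((6−2)/6)² = 0.444
te_H = (9 + 4·10 + 11)/6 = 60/6 = 10; σ²_H = ((11−9)/6)² = 0.111
te_I = (8 + 4·11 + 20)/6 = 72/6 = 12; σ²_I = ((20−8)/6)² = 4.000
te_J = (1 + 4·3 + 5)/6 = 18/6 = 3; σ²_J = ((5−1)/6)² = 0.444

Forward pass:
ES_A = 0; EF_A = 8
ES_B = 0; EF_B = 5
ES_C = 0; EF_C = 13
ES_D = 0; EF_D = 2
ES_E = max(EF_A=8, EF_C=13) = 13; EF_E = 13+3 = 16
ES_F = max(EF_A=8, EF_C=13) = 13; EF_F = 13+7 = 20
ES_G = max(EF_B=5, EF_C=13) = 13; EF_G = 13+4 = 17
ES_H = max(EF_A=8, EF_C=13) = 13; EF_H = 13+10 = 23
ES_I = 8; EF_I = 8+12 = 20
ES_J = max(EF_D=2, EF_E=16, EF_F=20, EF_G=17, EF_H=23, EF_I=20) = 23; EF_J = 23+3 = 26
Expected project duration μ = 26 days. Critical path: C → H → J.

Variance along critical path = 13.444 + 0.111 + 0.444 = 14.000
σ = √14.000 = 3.742 days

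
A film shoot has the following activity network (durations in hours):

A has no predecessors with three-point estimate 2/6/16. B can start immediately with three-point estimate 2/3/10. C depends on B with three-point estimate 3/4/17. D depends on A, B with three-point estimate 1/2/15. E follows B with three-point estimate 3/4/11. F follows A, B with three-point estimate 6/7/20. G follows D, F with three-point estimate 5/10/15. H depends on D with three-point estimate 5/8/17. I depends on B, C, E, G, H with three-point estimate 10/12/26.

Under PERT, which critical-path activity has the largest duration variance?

te_A = (2 + 4·6 + 16)/6 = 42/6 = 7; σ²_A = ((16−2)/6)² = 5.444
te_B = (2 + 4·3 + 10)/6 = 24/6 = 4; σ²_B = ((10−2)/6)² = 1.778
te_C = (3 + 4·4 + 17)/6 = 36/6 = 6; σ²_C = ((17−3)/6)² = 5.444
te_D = (1 + 4·2 + 15)/6 = 24/6 = 4; σ²_D = ((15−1)/6)² = 5.444
te_E = (3 + 4·4 + 11)/6 = 30/6 = 5; σ²_E = ((11−3)/6)² = 1.778
te_F = (6 + 4·7 + 20)/6 = 54/6 = 9; σ²_F = ((20−6)/6)² = 5.444
te_G = (5 + 4·10 + 15)/6 = 60/6 = 10; σ²_G = ((15−5)/6)² = 2.778
te_H = (5 + 4·8 + 17)/6 = 54/6 = 9; σ²_H = ((17−5)/6)² = 4.000
te_I = (10 + 4·12 + 26)/6 = 84/6 = 14; σ²_I = ((26−10)/6)² = 7.111

Forward pass:
ES_A = 0; EF_A = 7
ES_B = 0; EF_B = 4
ES_C = 4; EF_C = 4+6 = 10
ES_D = max(EF_A=7, EF_B=4) = 7; EF_D = 7+4 = 11
ES_E = 4; EF_E = 4+5 = 9
ES_F = max(EF_A=7, EF_B=4) = 7; EF_F = 7+9 = 16
ES_G = max(EF_D=11, EF_F=16) = 16; EF_G = 16+10 = 26
ES_H = 11; EF_H = 11+9 = 20
ES_I = max(EF_B=4, EF_C=10, EF_E=9, EF_G=26, EF_H=20) = 26; EF_I = 26+14 = 40
Expected project duration μ = 40 hours. Critical path: A → F → G → I.

Variances on critical path: σ²_A=5.444, σ²_F=5.444, σ²_G=2.778, σ²_I=7.111.
Largest is σ²_I = 7.111.

I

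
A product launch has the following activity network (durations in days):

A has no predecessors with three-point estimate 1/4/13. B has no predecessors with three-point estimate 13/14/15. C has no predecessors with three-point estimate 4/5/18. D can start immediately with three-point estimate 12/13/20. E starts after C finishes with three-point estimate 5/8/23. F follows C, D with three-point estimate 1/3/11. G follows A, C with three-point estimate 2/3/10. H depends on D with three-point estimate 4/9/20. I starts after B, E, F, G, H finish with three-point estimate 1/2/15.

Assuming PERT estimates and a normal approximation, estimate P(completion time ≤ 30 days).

0.701

te_A = (1 + 4·4 + 13)/6 = 30/6 = 5; σ²_A = ((13−1)/6)² = 4.000
te_B = (13 + 4·14 + 15)/6 = 84/6 = 14; σ²_B = ((15−13)/6)² = 0.111
te_C = (4 + 4·5 + 18)/6 = 42/6 = 7; σ²_C = ((18−4)/6)² = 5.444
te_D = (12 + 4·13 + 20)/6 = 84/6 = 14; σ²_D = ((20−12)/6)² = 1.778
te_E = (5 + 4·8 + 23)/6 = 60/6 = 10; σ²_E = ((23−5)/6)² = 9.000
te_F = (1 + 4·3 + 11)/6 = 24/6 = 4; σ²_F = ((11−1)/6)² = 2.778
te_G = (2 + 4·3 + 10)/6 = 24/6 = 4; σ²_G = ((10−2)/6)² = 1.778
te_H = (4 + 4·9 + 20)/6 = 60/6 = 10; σ²_H = ((20−4)/6)² = 7.111
te_I = (1 + 4·2 + 15)/6 = 24/6 = 4; σ²_I = ((15−1)/6)² = 5.444

Forward pass:
ES_A = 0; EF_A = 5
ES_B = 0; EF_B = 14
ES_C = 0; EF_C = 7
ES_D = 0; EF_D = 14
ES_E = 7; EF_E = 7+10 = 17
ES_F = max(EF_C=7, EF_D=14) = 14; EF_F = 14+4 = 18
ES_G = max(EF_A=5, EF_C=7) = 7; EF_G = 7+4 = 11
ES_H = 14; EF_H = 14+10 = 24
ES_I = max(EF_B=14, EF_E=17, EF_F=18, EF_G=11, EF_H=24) = 24; EF_I = 24+4 = 28
Expected project duration μ = 28 days. Critical path: D → H → I.

Variance along critical path = 1.778 + 7.111 + 5.444 = 14.333; σ = √14.333 = 3.786 days.
Z = (30 − 28) / 3.786 = 0.528
P(T ≤ 30) = Φ(0.528) ≈ 0.701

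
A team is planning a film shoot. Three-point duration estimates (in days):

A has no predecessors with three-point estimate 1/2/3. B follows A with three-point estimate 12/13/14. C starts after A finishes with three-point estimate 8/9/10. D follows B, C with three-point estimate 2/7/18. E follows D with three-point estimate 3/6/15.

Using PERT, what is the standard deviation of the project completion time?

3.37 days

te_A = (1 + 4·2 + 3)/6 = 12/6 = 2; σ²_A = ((3−1)/6)² = 0.111
te_B = (12 + 4·13 + 14)/6 = 78/6 = 13; σ²_B = ((14−12)/6)² = 0.111
te_C = (8 + 4·9 + 10)/6 = 54/6 = 9; σ²_C = ((10−8)/6)² = 0.111
te_D = (2 + 4·7 + 18)/6 = 48/6 = 8; σ²_D = ((18−2)/6)² = 7.111
te_E = (3 + 4·6 + 15)/6 = 42/6 = 7; σ²_E = ((15−3)/6)² = 4.000

Forward pass:
ES_A = 0; EF_A = 2
ES_B = 2; EF_B = 2+13 = 15
ES_C = 2; EF_C = 2+9 = 11
ES_D = max(EF_B=15, EF_C=11) = 15; EF_D = 15+8 = 23
ES_E = 23; EF_E = 23+7 = 30
Expected project duration μ = 30 days. Critical path: A → B → D → E.

Variance along critical path = 0.111 + 0.111 + 7.111 + 4.000 = 11.333
σ = √11.333 = 3.367 days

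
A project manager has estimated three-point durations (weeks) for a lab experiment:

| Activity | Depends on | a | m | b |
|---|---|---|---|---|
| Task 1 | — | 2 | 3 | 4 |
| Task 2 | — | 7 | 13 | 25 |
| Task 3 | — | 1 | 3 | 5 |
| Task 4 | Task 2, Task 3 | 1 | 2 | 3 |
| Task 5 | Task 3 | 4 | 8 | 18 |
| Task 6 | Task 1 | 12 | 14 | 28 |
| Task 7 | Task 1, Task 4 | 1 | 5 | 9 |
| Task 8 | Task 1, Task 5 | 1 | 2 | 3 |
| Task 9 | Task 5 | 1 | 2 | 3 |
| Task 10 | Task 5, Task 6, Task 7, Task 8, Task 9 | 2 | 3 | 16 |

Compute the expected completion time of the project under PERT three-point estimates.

26 weeks

te_Task 1 = (2 + 4·3 + 4)/6 = 18/6 = 3
te_Task 2 = (7 + 4·13 + 25)/6 = 84/6 = 14
te_Task 3 = (1 + 4·3 + 5)/6 = 18/6 = 3
te_Task 4 = (1 + 4·2 + 3)/6 = 12/6 = 2
te_Task 5 = (4 + 4·8 + 18)/6 = 54/6 = 9
te_Task 6 = (12 + 4·14 + 28)/6 = 96/6 = 16
te_Task 7 = (1 + 4·5 + 9)/6 = 30/6 = 5
te_Task 8 = (1 + 4·2 + 3)/6 = 12/6 = 2
te_Task 9 = (1 + 4·2 + 3)/6 = 12/6 = 2
te_Task 10 = (2 + 4·3 + 16)/6 = 30/6 = 5

Forward pass:
ES_Task 1 = 0; EF_Task 1 = 3
ES_Task 2 = 0; EF_Task 2 = 14
ES_Task 3 = 0; EF_Task 3 = 3
ES_Task 4 = max(EF_Task 2=14, EF_Task 3=3) = 14; EF_Task 4 = 14+2 = 16
ES_Task 5 = 3; EF_Task 5 = 3+9 = 12
ES_Task 6 = 3; EF_Task 6 = 3+16 = 19
ES_Task 7 = max(EF_Task 1=3, EF_Task 4=16) = 16; EF_Task 7 = 16+5 = 21
ES_Task 8 = max(EF_Task 1=3, EF_Task 5=12) = 12; EF_Task 8 = 12+2 = 14
ES_Task 9 = 12; EF_Task 9 = 12+2 = 14
ES_Task 10 = max(EF_Task 5=12, EF_Task 6=19, EF_Task 7=21, EF_Task 8=14, EF_Task 9=14) = 21; EF_Task 10 = 21+5 = 26
Expected project duration μ = 26 weeks. Critical path: Task 2 → Task 4 → Task 7 → Task 10.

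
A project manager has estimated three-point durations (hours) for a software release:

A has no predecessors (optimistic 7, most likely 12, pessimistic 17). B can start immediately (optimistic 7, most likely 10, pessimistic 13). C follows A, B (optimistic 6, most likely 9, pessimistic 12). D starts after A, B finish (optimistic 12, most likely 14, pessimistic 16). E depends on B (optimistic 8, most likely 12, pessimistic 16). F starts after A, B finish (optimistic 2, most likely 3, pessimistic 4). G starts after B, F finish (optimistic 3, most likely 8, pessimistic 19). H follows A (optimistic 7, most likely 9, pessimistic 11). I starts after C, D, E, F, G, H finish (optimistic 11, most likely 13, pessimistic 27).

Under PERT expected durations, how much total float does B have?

2 hours

te_A = (7 + 4·12 + 17)/6 = 72/6 = 12
te_B = (7 + 4·10 + 13)/6 = 60/6 = 10
te_C = (6 + 4·9 + 12)/6 = 54/6 = 9
te_D = (12 + 4·14 + 16)/6 = 84/6 = 14
te_E = (8 + 4·12 + 16)/6 = 72/6 = 12
te_F = (2 + 4·3 + 4)/6 = 18/6 = 3
te_G = (3 + 4·8 + 19)/6 = 54/6 = 9
te_H = (7 + 4·9 + 11)/6 = 54/6 = 9
te_I = (11 + 4·13 + 27)/6 = 90/6 = 15

Forward pass:
ES_A = 0; EF_A = 12
ES_B = 0; EF_B = 10
ES_C = max(EF_A=12, EF_B=10) = 12; EF_C = 12+9 = 21
ES_D = max(EF_A=12, EF_B=10) = 12; EF_D = 12+14 = 26
ES_E = 10; EF_E = 10+12 = 22
ES_F = max(EF_A=12, EF_B=10) = 12; EF_F = 12+3 = 15
ES_G = max(EF_B=10, EF_F=15) = 15; EF_G = 15+9 = 24
ES_H = 12; EF_H = 12+9 = 21
ES_I = max(EF_C=21, EF_D=26, EF_E=22, EF_F=15, EF_G=24, EF_H=21) = 26; EF_I = 26+15 = 41
Expected project duration μ = 41 hours. Critical path: A → D → I.

Backward pass:
LF_I = 41; LS_I = 41−15 = 26
LF_H = LS_I = 26; LS_H = 26−9 = 17
LF_G = LS_I = 26; LS_G = 26−9 = 17
LF_F = min(LS_G=17, LS_I=26) = 17; LS_F = 17−3 = 14
LF_E = LS_I = 26; LS_E = 26−12 = 14
LF_D = LS_I = 26; LS_D = 26−14 = 12
LF_C = LS_I = 26; LS_C = 26−9 = 17
LF_B = min(LS_C=17, LS_D=12, LS_E=14, LS_F=14, LS_G=17) = 12; LS_B = 12−10 = 2
LF_A = min(LS_C=17, LS_D=12, LS_F=14, LS_H=17) = 12; LS_A = 12−12 = 0
Slack_B = LS_B − ES_B = 2 − 0 = 2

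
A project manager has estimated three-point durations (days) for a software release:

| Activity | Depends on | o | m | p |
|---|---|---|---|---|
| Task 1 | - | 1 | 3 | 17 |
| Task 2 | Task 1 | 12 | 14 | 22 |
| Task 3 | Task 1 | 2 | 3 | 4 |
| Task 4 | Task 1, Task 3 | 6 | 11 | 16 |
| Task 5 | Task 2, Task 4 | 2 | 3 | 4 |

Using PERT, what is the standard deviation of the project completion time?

te_Task 1 = (1 + 4·3 + 17)/6 = 30/6 = 5; σ²_Task 1 = ((17−1)/6)² = 7.111
te_Task 2 = (12 + 4·14 + 22)/6 = 90/6 = 15; σ²_Task 2 = ((22−12)/6)² = 2.778
te_Task 3 = (2 + 4·3 + 4)/6 = 18/6 = 3; σ²_Task 3 = ((4−2)/6)² = 0.111
te_Task 4 = (6 + 4·11 + 16)/6 = 66/6 = 11; σ²_Task 4 = ((16−6)/6)² = 2.778
te_Task 5 = (2 + 4·3 + 4)/6 = 18/6 = 3; σ²_Task 5 = ((4−2)/6)² = 0.111

Forward pass:
ES_Task 1 = 0; EF_Task 1 = 5
ES_Task 2 = 5; EF_Task 2 = 5+15 = 20
ES_Task 3 = 5; EF_Task 3 = 5+3 = 8
ES_Task 4 = max(EF_Task 1=5, EF_Task 3=8) = 8; EF_Task 4 = 8+11 = 19
ES_Task 5 = max(EF_Task 2=20, EF_Task 4=19) = 20; EF_Task 5 = 20+3 = 23
Expected project duration μ = 23 days. Critical path: Task 1 → Task 2 → Task 5.

Variance along critical path = 7.111 + 2.778 + 0.111 = 10.000
σ = √10.000 = 3.162 days

3.16 days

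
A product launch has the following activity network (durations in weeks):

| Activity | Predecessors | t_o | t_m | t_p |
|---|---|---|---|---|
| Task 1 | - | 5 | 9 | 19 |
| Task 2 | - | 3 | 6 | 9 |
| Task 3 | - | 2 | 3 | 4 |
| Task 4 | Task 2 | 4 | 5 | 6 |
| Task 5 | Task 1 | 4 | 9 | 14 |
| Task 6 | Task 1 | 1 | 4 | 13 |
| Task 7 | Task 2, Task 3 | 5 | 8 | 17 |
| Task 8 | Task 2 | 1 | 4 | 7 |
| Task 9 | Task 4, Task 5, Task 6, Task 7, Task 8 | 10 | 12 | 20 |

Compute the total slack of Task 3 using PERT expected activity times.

7 weeks

te_Task 1 = (5 + 4·9 + 19)/6 = 60/6 = 10
te_Task 2 = (3 + 4·6 + 9)/6 = 36/6 = 6
te_Task 3 = (2 + 4·3 + 4)/6 = 18/6 = 3
te_Task 4 = (4 + 4·5 + 6)/6 = 30/6 = 5
te_Task 5 = (4 + 4·9 + 14)/6 = 54/6 = 9
te_Task 6 = (1 + 4·4 + 13)/6 = 30/6 = 5
te_Task 7 = (5 + 4·8 + 17)/6 = 54/6 = 9
te_Task 8 = (1 + 4·4 + 7)/6 = 24/6 = 4
te_Task 9 = (10 + 4·12 + 20)/6 = 78/6 = 13

Forward pass:
ES_Task 1 = 0; EF_Task 1 = 10
ES_Task 2 = 0; EF_Task 2 = 6
ES_Task 3 = 0; EF_Task 3 = 3
ES_Task 4 = 6; EF_Task 4 = 6+5 = 11
ES_Task 5 = 10; EF_Task 5 = 10+9 = 19
ES_Task 6 = 10; EF_Task 6 = 10+5 = 15
ES_Task 7 = max(EF_Task 2=6, EF_Task 3=3) = 6; EF_Task 7 = 6+9 = 15
ES_Task 8 = 6; EF_Task 8 = 6+4 = 10
ES_Task 9 = max(EF_Task 4=11, EF_Task 5=19, EF_Task 6=15, EF_Task 7=15, EF_Task 8=10) = 19; EF_Task 9 = 19+13 = 32
Expected project duration μ = 32 weeks. Critical path: Task 1 → Task 5 → Task 9.

Backward pass:
LF_Task 9 = 32; LS_Task 9 = 32−13 = 19
LF_Task 8 = LS_Task 9 = 19; LS_Task 8 = 19−4 = 15
LF_Task 7 = LS_Task 9 = 19; LS_Task 7 = 19−9 = 10
LF_Task 6 = LS_Task 9 = 19; LS_Task 6 = 19−5 = 14
LF_Task 5 = LS_Task 9 = 19; LS_Task 5 = 19−9 = 10
LF_Task 4 = LS_Task 9 = 19; LS_Task 4 = 19−5 = 14
LF_Task 3 = LS_Task 7 = 10; LS_Task 3 = 10−3 = 7
LF_Task 2 = min(LS_Task 4=14, LS_Task 7=10, LS_Task 8=15) = 10; LS_Task 2 = 10−6 = 4
LF_Task 1 = min(LS_Task 5=10, LS_Task 6=14) = 10; LS_Task 1 = 10−10 = 0
Slack_Task 3 = LS_Task 3 − ES_Task 3 = 7 − 0 = 7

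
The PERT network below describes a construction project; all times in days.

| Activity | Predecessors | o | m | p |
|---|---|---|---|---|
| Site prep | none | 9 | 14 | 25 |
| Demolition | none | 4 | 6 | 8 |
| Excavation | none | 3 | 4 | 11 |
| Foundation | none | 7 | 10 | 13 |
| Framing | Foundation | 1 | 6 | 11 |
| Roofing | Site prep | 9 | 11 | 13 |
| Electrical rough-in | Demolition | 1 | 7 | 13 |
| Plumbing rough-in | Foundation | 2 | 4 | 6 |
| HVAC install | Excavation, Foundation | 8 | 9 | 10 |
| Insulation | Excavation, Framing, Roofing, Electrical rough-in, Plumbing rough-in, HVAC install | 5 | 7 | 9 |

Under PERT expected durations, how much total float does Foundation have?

7 days

te_Site prep = (9 + 4·14 + 25)/6 = 90/6 = 15
te_Demolition = (4 + 4·6 + 8)/6 = 36/6 = 6
te_Excavation = (3 + 4·4 + 11)/6 = 30/6 = 5
te_Foundation = (7 + 4·10 + 13)/6 = 60/6 = 10
te_Framing = (1 + 4·6 + 11)/6 = 36/6 = 6
te_Roofing = (9 + 4·11 + 13)/6 = 66/6 = 11
te_Electrical rough-in = (1 + 4·7 + 13)/6 = 42/6 = 7
te_Plumbing rough-in = (2 + 4·4 + 6)/6 = 24/6 = 4
te_HVAC install = (8 + 4·9 + 10)/6 = 54/6 = 9
te_Insulation = (5 + 4·7 + 9)/6 = 42/6 = 7

Forward pass:
ES_Site prep = 0; EF_Site prep = 15
ES_Demolition = 0; EF_Demolition = 6
ES_Excavation = 0; EF_Excavation = 5
ES_Foundation = 0; EF_Foundation = 10
ES_Framing = 10; EF_Framing = 10+6 = 16
ES_Roofing = 15; EF_Roofing = 15+11 = 26
ES_Electrical rough-in = 6; EF_Electrical rough-in = 6+7 = 13
ES_Plumbing rough-in = 10; EF_Plumbing rough-in = 10+4 = 14
ES_HVAC install = max(EF_Excavation=5, EF_Foundation=10) = 10; EF_HVAC install = 10+9 = 19
ES_Insulation = max(EF_Excavation=5, EF_Framing=16, EF_Roofing=26, EF_Electrical rough-in=13, EF_Plumbing rough-in=14, EF_HVAC install=19) = 26; EF_Insulation = 26+7 = 33
Expected project duration μ = 33 days. Critical path: Site prep → Roofing → Insulation.

Backward pass:
LF_Insulation = 33; LS_Insulation = 33−7 = 26
LF_HVAC install = LS_Insulation = 26; LS_HVAC install = 26−9 = 17
LF_Plumbing rough-in = LS_Insulation = 26; LS_Plumbing rough-in = 26−4 = 22
LF_Electrical rough-in = LS_Insulation = 26; LS_Electrical rough-in = 26−7 = 19
LF_Roofing = LS_Insulation = 26; LS_Roofing = 26−11 = 15
LF_Framing = LS_Insulation = 26; LS_Framing = 26−6 = 20
LF_Foundation = min(LS_Framing=20, LS_Plumbing rough-in=22, LS_HVAC install=17) = 17; LS_Foundation = 17−10 = 7
LF_Excavation = min(LS_HVAC install=17, LS_Insulation=26) = 17; LS_Excavation = 17−5 = 12
LF_Demolition = LS_Electrical rough-in = 19; LS_Demolition = 19−6 = 13
LF_Site prep = LS_Roofing = 15; LS_Site prep = 15−15 = 0
Slack_Foundation = LS_Foundation − ES_Foundation = 7 − 0 = 7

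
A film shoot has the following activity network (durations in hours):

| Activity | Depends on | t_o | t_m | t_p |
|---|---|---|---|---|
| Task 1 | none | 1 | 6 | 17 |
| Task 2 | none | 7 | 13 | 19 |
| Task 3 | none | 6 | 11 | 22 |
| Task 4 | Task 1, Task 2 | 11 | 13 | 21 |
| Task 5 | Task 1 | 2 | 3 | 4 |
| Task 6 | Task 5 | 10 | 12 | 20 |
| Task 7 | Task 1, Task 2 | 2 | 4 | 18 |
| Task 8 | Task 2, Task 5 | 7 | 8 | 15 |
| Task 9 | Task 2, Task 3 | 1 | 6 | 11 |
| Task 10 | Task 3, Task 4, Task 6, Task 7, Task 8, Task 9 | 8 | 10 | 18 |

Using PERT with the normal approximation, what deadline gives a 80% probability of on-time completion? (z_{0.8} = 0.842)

te_Task 1 = (1 + 4·6 + 17)/6 = 42/6 = 7; σ²_Task 1 = ((17−1)/6)² = 7.111
te_Task 2 = (7 + 4·13 + 19)/6 = 78/6 = 13; σ²_Task 2 = ((19−7)/6)² = 4.000
te_Task 3 = (6 + 4·11 + 22)/6 = 72/6 = 12; σ²_Task 3 = ((22−6)/6)² = 7.111
te_Task 4 = (11 + 4·13 + 21)/6 = 84/6 = 14; σ²_Task 4 = ((21−11)/6)² = 2.778
te_Task 5 = (2 + 4·3 + 4)/6 = 18/6 = 3; σ²_Task 5 = ((4−2)/6)² = 0.111
te_Task 6 = (10 + 4·12 + 20)/6 = 78/6 = 13; σ²_Task 6 = ((20−10)/6)² = 2.778
te_Task 7 = (2 + 4·4 + 18)/6 = 36/6 = 6; σ²_Task 7 = ((18−2)/6)² = 7.111
te_Task 8 = (7 + 4·8 + 15)/6 = 54/6 = 9; σ²_Task 8 = ((15−7)/6)² = 1.778
te_Task 9 = (1 + 4·6 + 11)/6 = 36/6 = 6; σ²_Task 9 = ((11−1)/6)² = 2.778
te_Task 10 = (8 + 4·10 + 18)/6 = 66/6 = 11; σ²_Task 10 = ((18−8)/6)² = 2.778

Forward pass:
ES_Task 1 = 0; EF_Task 1 = 7
ES_Task 2 = 0; EF_Task 2 = 13
ES_Task 3 = 0; EF_Task 3 = 12
ES_Task 4 = max(EF_Task 1=7, EF_Task 2=13) = 13; EF_Task 4 = 13+14 = 27
ES_Task 5 = 7; EF_Task 5 = 7+3 = 10
ES_Task 6 = 10; EF_Task 6 = 10+13 = 23
ES_Task 7 = max(EF_Task 1=7, EF_Task 2=13) = 13; EF_Task 7 = 13+6 = 19
ES_Task 8 = max(EF_Task 2=13, EF_Task 5=10) = 13; EF_Task 8 = 13+9 = 22
ES_Task 9 = max(EF_Task 2=13, EF_Task 3=12) = 13; EF_Task 9 = 13+6 = 19
ES_Task 10 = max(EF_Task 3=12, EF_Task 4=27, EF_Task 6=23, EF_Task 7=19, EF_Task 8=22, EF_Task 9=19) = 27; EF_Task 10 = 27+11 = 38
Expected project duration μ = 38 hours. Critical path: Task 2 → Task 4 → Task 10.

Variance along critical path = 4.000 + 2.778 + 2.778 = 9.556; σ = 3.091 hours.
D = μ + z·σ = 38 + 0.842·3.091 = 40.6 hours

40.6 hours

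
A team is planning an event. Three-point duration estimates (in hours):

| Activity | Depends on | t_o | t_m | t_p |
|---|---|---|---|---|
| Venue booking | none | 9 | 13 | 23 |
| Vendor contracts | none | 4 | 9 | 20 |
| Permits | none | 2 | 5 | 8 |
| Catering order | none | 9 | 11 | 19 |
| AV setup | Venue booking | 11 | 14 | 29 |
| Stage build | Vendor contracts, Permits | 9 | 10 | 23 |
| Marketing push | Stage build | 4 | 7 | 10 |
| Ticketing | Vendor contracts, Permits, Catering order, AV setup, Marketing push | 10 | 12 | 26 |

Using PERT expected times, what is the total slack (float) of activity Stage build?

te_Venue booking = (9 + 4·13 + 23)/6 = 84/6 = 14
te_Vendor contracts = (4 + 4·9 + 20)/6 = 60/6 = 10
te_Permits = (2 + 4·5 + 8)/6 = 30/6 = 5
te_Catering order = (9 + 4·11 + 19)/6 = 72/6 = 12
te_AV setup = (11 + 4·14 + 29)/6 = 96/6 = 16
te_Stage build = (9 + 4·10 + 23)/6 = 72/6 = 12
te_Marketing push = (4 + 4·7 + 10)/6 = 42/6 = 7
te_Ticketing = (10 + 4·12 + 26)/6 = 84/6 = 14

Forward pass:
ES_Venue booking = 0; EF_Venue booking = 14
ES_Vendor contracts = 0; EF_Vendor contracts = 10
ES_Permits = 0; EF_Permits = 5
ES_Catering order = 0; EF_Catering order = 12
ES_AV setup = 14; EF_AV setup = 14+16 = 30
ES_Stage build = max(EF_Vendor contracts=10, EF_Permits=5) = 10; EF_Stage build = 10+12 = 22
ES_Marketing push = 22; EF_Marketing push = 22+7 = 29
ES_Ticketing = max(EF_Vendor contracts=10, EF_Permits=5, EF_Catering order=12, EF_AV setup=30, EF_Marketing push=29) = 30; EF_Ticketing = 30+14 = 44
Expected project duration μ = 44 hours. Critical path: Venue booking → AV setup → Ticketing.

Backward pass:
LF_Ticketing = 44; LS_Ticketing = 44−14 = 30
LF_Marketing push = LS_Ticketing = 30; LS_Marketing push = 30−7 = 23
LF_Stage build = LS_Marketing push = 23; LS_Stage build = 23−12 = 11
LF_AV setup = LS_Ticketing = 30; LS_AV setup = 30−16 = 14
LF_Catering order = LS_Ticketing = 30; LS_Catering order = 30−12 = 18
LF_Permits = min(LS_Stage build=11, LS_Ticketing=30) = 11; LS_Permits = 11−5 = 6
LF_Vendor contracts = min(LS_Stage build=11, LS_Ticketing=30) = 11; LS_Vendor contracts = 11−10 = 1
LF_Venue booking = LS_AV setup = 14; LS_Venue booking = 14−14 = 0
Slack_Stage build = LS_Stage build − ES_Stage build = 11 − 10 = 1

1 hours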